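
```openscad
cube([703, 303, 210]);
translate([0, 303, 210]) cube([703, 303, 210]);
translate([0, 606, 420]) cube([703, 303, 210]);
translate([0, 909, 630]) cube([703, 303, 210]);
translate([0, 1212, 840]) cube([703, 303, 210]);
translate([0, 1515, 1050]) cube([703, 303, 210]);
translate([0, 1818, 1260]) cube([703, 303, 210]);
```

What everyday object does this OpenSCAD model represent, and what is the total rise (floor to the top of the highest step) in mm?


A staircase. The total rise is 1470 mm.

7 identical blocks, each offset up and back from the previous — a staircase. Each step is 210 mm tall and there are 7 of them, so the total rise is 7 × 210 = 1470 mm.


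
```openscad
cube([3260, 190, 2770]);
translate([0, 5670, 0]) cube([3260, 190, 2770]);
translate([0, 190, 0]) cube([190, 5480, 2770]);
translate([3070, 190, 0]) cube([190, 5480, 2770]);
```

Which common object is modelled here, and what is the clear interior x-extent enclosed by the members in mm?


A house (or room) frame. The interior width is 2880 mm.

Four 2770 mm walls enclosing a rectangle with no floor or roof — a room or house frame. Outside width is 3260 mm and wall thickness is 190 mm, so the interior width is 3260 − 2 × 190 = 2880 mm.


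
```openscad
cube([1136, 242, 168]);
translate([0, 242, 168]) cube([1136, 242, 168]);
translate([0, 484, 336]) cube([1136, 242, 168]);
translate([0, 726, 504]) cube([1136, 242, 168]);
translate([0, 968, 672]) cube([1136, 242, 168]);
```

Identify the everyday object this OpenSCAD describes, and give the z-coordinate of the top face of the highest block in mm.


A staircase. The total rise is 840 mm.

5 identical blocks, each offset up and back from the previous — a staircase. Each step is 168 mm tall and there are 5 of them, so the total rise is 5 × 168 = 840 mm.


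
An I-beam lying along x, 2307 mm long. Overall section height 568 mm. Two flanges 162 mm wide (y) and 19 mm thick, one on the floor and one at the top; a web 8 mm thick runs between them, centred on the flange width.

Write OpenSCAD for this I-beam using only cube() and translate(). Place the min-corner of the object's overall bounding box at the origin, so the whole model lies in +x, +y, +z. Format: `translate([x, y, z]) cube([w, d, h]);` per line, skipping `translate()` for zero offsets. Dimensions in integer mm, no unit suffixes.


cube([2307, 162, 19]);
translate([0, 77, 19]) cube([2307, 8, 530]);
translate([0, 0, 549]) cube([2307, 162, 19]);


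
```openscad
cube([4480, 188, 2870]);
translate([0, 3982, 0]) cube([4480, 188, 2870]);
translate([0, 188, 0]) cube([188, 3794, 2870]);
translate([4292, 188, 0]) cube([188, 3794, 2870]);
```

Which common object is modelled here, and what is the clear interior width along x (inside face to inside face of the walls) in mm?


A house (or room) frame. The interior width is 4104 mm.

Four 2870 mm walls enclosing a rectangle with no floor or roof — a room or house frame. Outside width is 4480 mm and wall thickness is 188 mm, so the interior width is 4480 − 2 × 188 = 4104 mm.


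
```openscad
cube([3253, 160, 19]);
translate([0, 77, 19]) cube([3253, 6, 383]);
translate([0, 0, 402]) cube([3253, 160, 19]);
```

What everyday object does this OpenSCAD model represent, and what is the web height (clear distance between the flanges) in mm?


An I-beam. The web height is 383 mm.

Two wide flanges with a thin centred web — an I-beam. Overall 421 mm minus two 19 mm flanges gives a web of 421 − 2·19 = 383 mm.


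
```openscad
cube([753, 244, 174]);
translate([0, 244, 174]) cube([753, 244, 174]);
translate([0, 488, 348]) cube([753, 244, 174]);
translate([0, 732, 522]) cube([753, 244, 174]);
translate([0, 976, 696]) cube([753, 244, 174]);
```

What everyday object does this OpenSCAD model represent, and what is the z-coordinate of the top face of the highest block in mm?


A staircase. The total rise is 870 mm.

5 identical blocks, each offset up and back from the previous — a staircase. Each step is 174 mm tall and there are 5 of them, so the total rise is 5 × 174 = 870 mm.


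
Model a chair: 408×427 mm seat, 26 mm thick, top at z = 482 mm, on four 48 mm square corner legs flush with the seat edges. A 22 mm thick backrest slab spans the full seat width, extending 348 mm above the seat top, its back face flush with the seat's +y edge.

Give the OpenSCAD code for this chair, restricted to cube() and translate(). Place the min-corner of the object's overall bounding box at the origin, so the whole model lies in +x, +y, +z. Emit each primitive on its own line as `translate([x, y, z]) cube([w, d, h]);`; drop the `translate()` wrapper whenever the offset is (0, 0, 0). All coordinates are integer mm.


// leg_h = 482 - 26 = 456
translate([0, 0, 456]) cube([408, 427, 26]);
cube([48, 48, 456]);
translate([360, 0, 0]) cube([48, 48, 456]);
translate([0, 379, 0]) cube([48, 48, 456]);
translate([360, 379, 0]) cube([48, 48, 456]);
translate([0, 405, 482]) cube([408, 22, 348]);


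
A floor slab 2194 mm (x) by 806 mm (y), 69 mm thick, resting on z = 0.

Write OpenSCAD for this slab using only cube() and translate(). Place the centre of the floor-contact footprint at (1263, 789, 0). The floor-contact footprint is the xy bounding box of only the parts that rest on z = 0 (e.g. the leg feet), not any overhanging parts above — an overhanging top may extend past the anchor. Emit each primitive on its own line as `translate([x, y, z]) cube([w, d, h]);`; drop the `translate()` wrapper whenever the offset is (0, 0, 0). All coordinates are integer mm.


translate([166, 386, 0]) cube([2194, 806, 69]);


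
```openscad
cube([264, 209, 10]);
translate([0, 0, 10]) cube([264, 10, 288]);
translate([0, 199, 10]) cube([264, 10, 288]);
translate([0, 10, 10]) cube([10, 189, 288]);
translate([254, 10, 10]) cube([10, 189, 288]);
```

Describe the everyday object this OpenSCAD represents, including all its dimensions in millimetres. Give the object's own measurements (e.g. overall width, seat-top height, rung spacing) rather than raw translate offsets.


An open-topped rectangular box: outside dimensions 264×209×298 mm, with a uniform wall and base thickness of 10 mm. The base is a full 264×209 slab on the floor; four walls sit on top of the base. The front and back walls (the −y and +y sides) span the full width; the two side walls fit between them.


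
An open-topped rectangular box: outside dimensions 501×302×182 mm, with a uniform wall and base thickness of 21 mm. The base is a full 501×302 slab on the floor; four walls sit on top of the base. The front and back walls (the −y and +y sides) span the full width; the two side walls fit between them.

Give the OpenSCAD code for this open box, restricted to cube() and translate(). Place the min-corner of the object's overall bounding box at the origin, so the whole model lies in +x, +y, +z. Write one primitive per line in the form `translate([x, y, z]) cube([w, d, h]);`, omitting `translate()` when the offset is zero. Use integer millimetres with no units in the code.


cube([501, 302, 21]);
translate([0, 0, 21]) cube([501, 21, 161]);
translate([0, 281, 21]) cube([501, 21, 161]);
translate([0, 21, 21]) cube([21, 260, 161]);
translate([480, 21, 21]) cube([21, 260, 161]);


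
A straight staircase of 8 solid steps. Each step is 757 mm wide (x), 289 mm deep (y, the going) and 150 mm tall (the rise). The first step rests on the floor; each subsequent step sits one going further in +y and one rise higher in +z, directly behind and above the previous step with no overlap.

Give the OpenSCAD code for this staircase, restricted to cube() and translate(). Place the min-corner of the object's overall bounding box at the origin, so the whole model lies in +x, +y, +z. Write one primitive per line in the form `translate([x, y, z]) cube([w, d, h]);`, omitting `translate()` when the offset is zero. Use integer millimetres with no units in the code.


cube([757, 289, 150]);
translate([0, 289, 150]) cube([757, 289, 150]);
translate([0, 578, 300]) cube([757, 289, 150]);
translate([0, 867, 450]) cube([757, 289, 150]);
translate([0, 1156, 600]) cube([757, 289, 150]);
translate([0, 1445, 750]) cube([757, 289, 150]);
translate([0, 1734, 900]) cube([757, 289, 150]);
translate([0, 2023, 1050]) cube([757, 289, 150]);


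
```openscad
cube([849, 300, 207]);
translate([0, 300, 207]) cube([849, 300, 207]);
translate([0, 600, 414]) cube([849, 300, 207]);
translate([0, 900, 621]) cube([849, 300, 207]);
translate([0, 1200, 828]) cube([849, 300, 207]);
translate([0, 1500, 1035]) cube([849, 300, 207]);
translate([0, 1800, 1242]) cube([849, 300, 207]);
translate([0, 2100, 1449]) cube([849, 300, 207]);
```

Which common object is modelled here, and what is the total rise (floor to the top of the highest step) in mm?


A staircase. The total rise is 1656 mm.

8 identical blocks, each offset up and back from the previous — a staircase. Each step is 207 mm tall and there are 8 of them, so the total rise is 8 × 207 = 1656 mm.


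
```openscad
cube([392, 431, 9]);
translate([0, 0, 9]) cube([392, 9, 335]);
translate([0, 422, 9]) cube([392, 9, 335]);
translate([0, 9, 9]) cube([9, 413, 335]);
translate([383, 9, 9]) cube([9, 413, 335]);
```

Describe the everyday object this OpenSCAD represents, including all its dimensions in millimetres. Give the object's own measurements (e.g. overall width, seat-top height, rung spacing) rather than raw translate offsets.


An open-topped rectangular box: outside dimensions 392×431×344 mm, with a uniform wall and base thickness of 9 mm. The base is a full 392×431 slab on the floor; four walls sit on top of the base. The front and back walls (the −y and +y sides) span the full width; the two side walls fit between them.


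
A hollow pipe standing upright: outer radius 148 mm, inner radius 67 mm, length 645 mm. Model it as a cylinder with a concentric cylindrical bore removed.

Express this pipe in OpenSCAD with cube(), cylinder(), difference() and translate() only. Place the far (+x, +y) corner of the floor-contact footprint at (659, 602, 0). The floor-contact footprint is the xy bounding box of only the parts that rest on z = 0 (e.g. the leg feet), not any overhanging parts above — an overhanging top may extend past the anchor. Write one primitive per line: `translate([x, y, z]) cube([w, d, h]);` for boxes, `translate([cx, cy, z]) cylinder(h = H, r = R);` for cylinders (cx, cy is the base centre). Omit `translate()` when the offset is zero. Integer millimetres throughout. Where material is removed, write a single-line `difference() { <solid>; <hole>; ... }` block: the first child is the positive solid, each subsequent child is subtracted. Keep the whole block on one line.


difference() { translate([511, 454, 0]) cylinder(h = 645, r = 148); translate([511, 454, 0]) cylinder(h = 645, r = 67); }


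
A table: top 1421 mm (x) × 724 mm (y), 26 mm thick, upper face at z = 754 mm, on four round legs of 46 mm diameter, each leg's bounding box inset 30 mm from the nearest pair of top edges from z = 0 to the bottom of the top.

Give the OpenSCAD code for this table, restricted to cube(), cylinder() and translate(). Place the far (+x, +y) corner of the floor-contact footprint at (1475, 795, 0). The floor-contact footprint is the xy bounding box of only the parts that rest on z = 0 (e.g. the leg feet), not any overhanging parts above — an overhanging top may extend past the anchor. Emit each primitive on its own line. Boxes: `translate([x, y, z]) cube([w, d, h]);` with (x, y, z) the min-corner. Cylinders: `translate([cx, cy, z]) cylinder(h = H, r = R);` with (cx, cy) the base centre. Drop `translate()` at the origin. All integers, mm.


translate([84, 101, 728]) cube([1421, 724, 26]);
translate([137, 154, 0]) cylinder(h = 728, r = 23);
translate([1452, 154, 0]) cylinder(h = 728, r = 23);
translate([137, 772, 0]) cylinder(h = 728, r = 23);
translate([1452, 772, 0]) cylinder(h = 728, r = 23);


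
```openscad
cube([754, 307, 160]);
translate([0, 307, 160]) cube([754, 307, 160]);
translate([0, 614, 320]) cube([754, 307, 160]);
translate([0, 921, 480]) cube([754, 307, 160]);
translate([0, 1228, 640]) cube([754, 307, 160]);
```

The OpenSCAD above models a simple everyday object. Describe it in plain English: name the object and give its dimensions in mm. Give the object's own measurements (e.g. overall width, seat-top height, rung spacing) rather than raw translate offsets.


A straight staircase of 5 solid steps. Each step is 754 mm wide (x), 307 mm deep (y, the going) and 160 mm tall (the rise). The first step rests on the floor; each subsequent step sits one going further in +y and one rise higher in +z, directly behind and above the previous step with no overlap.


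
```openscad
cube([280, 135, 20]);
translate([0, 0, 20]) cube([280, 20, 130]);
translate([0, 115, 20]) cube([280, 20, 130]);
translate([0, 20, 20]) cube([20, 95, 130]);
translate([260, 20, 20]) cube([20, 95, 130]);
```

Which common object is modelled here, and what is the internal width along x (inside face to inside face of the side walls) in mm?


An open box. The internal width is 240 mm.

A 280×135 base slab with four walls standing on it — an open box. The base is 280 mm wide and the walls are 20 mm thick, so the internal width is 280 − 2 × 20 = 240 mm.


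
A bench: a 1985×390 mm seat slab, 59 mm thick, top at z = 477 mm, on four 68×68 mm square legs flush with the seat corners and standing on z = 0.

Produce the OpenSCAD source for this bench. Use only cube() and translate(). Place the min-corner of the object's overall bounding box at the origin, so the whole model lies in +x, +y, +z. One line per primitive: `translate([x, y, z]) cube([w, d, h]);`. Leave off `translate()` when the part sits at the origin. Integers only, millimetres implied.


translate([0, 0, 418]) cube([1985, 390, 59]);
cube([68, 68, 418]);
translate([0, 322, 0]) cube([68, 68, 418]);
translate([1917, 0, 0]) cube([68, 68, 418]);
translate([1917, 322, 0]) cube([68, 68, 418]);


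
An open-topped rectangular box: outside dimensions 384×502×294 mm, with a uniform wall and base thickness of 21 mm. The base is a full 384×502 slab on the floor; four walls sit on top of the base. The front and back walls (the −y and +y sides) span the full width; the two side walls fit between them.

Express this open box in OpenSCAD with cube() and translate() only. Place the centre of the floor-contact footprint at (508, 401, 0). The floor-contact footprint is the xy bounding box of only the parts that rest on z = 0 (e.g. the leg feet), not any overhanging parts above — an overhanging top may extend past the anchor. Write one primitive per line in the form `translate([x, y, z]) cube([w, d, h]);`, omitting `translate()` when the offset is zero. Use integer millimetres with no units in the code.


translate([316, 150, 0]) cube([384, 502, 21]);
translate([316, 150, 21]) cube([384, 21, 273]);
translate([316, 631, 21]) cube([384, 21, 273]);
translate([316, 171, 21]) cube([21, 460, 273]);
translate([679, 171, 21]) cube([21, 460, 273]);


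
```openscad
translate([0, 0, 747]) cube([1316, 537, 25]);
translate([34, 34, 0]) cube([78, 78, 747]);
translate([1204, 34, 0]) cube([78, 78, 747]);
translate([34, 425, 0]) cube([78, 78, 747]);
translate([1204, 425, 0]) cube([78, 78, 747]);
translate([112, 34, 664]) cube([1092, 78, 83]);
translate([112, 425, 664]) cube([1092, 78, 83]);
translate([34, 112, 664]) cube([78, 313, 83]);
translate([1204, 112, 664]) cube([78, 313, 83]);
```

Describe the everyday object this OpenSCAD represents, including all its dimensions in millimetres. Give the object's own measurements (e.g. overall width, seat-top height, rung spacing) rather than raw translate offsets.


A rectangular dining table. The top is 1316×537×25 mm with its upper surface at z = 772 mm. It stands on four 78×78 mm square legs, each inset 34 mm from the nearest pair of top edges, running from the floor to the underside of the top. Four apron rails, 78 mm thick and 83 mm tall, run between adjacent legs with their top edges flush with the underside of the top and their outer faces flush with the legs' outer faces.


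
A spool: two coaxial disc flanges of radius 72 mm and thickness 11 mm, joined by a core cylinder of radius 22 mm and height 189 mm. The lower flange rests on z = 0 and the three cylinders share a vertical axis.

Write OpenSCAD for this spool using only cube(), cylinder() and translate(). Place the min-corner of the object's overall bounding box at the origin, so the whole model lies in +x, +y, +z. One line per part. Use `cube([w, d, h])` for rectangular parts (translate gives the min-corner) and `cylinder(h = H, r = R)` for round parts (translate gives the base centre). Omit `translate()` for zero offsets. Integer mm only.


translate([72, 72, 0]) cylinder(h = 11, r = 72);
translate([72, 72, 11]) cylinder(h = 189, r = 22);
translate([72, 72, 200]) cylinder(h = 11, r = 72);


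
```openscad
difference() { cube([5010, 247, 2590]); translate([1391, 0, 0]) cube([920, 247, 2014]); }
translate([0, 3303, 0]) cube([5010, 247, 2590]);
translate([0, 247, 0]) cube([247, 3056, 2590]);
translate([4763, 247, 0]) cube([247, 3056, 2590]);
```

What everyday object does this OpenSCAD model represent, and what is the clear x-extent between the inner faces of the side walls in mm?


A single room. The interior width is 4516 mm.

Four walls enclosing a rectangle with a door in the front wall — a room. Outside width 5010 minus two 247 mm walls gives 4516 mm.


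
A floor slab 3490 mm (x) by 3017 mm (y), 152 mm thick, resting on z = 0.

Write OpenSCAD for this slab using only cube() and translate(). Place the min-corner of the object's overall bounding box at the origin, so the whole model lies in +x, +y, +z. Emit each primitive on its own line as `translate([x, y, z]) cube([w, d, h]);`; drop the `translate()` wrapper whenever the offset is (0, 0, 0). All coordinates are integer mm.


cube([3490, 3017, 152]);


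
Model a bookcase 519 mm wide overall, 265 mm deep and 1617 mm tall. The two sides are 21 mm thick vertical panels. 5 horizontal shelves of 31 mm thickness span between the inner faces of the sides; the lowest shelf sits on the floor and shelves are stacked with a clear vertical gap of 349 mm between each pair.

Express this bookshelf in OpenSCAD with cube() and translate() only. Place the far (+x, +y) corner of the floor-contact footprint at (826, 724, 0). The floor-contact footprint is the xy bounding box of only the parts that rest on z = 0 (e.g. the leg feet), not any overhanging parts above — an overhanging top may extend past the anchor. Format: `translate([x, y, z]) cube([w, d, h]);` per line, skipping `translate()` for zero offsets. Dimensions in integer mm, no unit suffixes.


translate([307, 459, 0]) cube([21, 265, 1617]);
translate([805, 459, 0]) cube([21, 265, 1617]);
translate([328, 459, 0]) cube([477, 265, 31]);
translate([328, 459, 380]) cube([477, 265, 31]);
translate([328, 459, 760]) cube([477, 265, 31]);
translate([328, 459, 1140]) cube([477, 265, 31]);
translate([328, 459, 1520]) cube([477, 265, 31]);


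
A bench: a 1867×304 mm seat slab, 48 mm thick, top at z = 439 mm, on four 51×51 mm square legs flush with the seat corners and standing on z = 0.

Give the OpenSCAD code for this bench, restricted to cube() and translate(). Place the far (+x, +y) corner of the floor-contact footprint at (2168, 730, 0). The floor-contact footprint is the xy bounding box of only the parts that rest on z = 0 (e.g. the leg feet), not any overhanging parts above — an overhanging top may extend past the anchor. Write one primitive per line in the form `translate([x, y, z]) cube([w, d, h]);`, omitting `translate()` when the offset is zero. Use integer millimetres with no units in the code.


// leg_h = 439 − 48 = 391
translate([301, 426, 391]) cube([1867, 304, 48]);
translate([301, 426, 0]) cube([51, 51, 391]);
translate([301, 679, 0]) cube([51, 51, 391]);
translate([2117, 426, 0]) cube([51, 51, 391]);
translate([2117, 679, 0]) cube([51, 51, 391]);


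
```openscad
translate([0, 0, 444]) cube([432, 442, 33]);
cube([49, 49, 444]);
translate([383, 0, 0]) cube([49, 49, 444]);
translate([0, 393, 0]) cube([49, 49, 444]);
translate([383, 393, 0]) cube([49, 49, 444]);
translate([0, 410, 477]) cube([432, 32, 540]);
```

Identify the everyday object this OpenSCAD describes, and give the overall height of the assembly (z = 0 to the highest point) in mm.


A chair. The overall height is 1017 mm.

A slab on four corner posts with a tall panel at the back — a chair. The seat slab sits at z = 444 with thickness 33, and the 540 mm backrest starts at the seat top, so the overall height is 444 + 33 + 540 = 1017 mm.


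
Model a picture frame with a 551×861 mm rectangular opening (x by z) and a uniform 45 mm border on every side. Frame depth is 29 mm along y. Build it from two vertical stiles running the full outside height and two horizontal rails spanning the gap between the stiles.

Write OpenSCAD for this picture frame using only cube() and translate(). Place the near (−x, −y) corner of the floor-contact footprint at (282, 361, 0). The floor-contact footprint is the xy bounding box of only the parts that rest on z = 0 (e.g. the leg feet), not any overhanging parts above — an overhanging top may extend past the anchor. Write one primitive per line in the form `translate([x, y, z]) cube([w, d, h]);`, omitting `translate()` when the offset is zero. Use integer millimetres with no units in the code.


translate([282, 361, 0]) cube([45, 29, 951]);
translate([878, 361, 0]) cube([45, 29, 951]);
translate([327, 361, 0]) cube([551, 29, 45]);
translate([327, 361, 906]) cube([551, 29, 45]);


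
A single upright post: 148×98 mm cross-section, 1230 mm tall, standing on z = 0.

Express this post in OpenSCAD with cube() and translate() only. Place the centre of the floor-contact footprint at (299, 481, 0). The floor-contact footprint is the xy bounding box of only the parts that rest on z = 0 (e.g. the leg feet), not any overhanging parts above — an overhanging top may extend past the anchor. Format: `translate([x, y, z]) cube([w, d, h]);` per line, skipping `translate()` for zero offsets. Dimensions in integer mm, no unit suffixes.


translate([225, 432, 0]) cube([148, 98, 1230]);


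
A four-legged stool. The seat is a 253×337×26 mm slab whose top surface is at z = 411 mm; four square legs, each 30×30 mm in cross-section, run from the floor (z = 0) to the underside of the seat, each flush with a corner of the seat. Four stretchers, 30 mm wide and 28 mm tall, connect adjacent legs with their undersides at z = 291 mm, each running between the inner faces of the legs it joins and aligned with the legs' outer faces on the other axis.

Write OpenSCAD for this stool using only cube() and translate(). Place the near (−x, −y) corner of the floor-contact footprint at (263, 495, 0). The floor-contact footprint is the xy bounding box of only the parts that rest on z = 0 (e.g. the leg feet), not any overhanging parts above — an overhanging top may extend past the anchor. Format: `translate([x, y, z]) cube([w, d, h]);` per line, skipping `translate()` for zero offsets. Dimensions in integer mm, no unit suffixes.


translate([263, 495, 385]) cube([253, 337, 26]);
translate([263, 495, 0]) cube([30, 30, 385]);
translate([486, 495, 0]) cube([30, 30, 385]);
translate([263, 802, 0]) cube([30, 30, 385]);
translate([486, 802, 0]) cube([30, 30, 385]);
translate([293, 495, 291]) cube([193, 30, 28]);
translate([293, 802, 291]) cube([193, 30, 28]);
translate([263, 525, 291]) cube([30, 277, 28]);
translate([486, 525, 291]) cube([30, 277, 28]);


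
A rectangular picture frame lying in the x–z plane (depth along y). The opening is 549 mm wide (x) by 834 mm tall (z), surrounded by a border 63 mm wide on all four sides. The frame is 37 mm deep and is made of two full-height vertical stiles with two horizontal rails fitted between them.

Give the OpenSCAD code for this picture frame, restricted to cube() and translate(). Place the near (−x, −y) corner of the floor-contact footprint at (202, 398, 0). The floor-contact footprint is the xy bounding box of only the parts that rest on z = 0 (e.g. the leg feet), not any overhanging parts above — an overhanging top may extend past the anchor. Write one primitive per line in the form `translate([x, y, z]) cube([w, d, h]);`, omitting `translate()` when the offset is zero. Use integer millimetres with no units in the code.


translate([202, 398, 0]) cube([63, 37, 960]);
translate([814, 398, 0]) cube([63, 37, 960]);
translate([265, 398, 0]) cube([549, 37, 63]);
translate([265, 398, 897]) cube([549, 37, 63]);


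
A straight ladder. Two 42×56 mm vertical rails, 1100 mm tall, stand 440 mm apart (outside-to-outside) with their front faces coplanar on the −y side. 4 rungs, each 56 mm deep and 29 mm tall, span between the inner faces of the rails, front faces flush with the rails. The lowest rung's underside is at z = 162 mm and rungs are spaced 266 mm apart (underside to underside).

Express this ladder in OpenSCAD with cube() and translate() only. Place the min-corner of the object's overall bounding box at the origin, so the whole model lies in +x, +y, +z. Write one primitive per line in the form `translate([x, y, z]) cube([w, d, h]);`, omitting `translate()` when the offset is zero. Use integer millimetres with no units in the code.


// rung span = 440 - 2*42 = 356
// rung[k] z = 162 + k*266
cube([42, 56, 1100]);
translate([398, 0, 0]) cube([42, 56, 1100]);
translate([42, 0, 162]) cube([356, 56, 29]);
translate([42, 0, 428]) cube([356, 56, 29]);
translate([42, 0, 694]) cube([356, 56, 29]);
translate([42, 0, 960]) cube([356, 56, 29]);


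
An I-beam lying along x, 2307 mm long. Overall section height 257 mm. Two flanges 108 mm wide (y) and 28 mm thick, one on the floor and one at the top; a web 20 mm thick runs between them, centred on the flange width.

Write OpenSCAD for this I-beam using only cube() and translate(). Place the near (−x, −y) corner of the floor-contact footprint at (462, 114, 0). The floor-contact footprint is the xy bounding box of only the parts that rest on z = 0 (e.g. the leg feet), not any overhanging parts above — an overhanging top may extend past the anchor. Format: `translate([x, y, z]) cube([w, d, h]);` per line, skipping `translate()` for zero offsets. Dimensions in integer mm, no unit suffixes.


translate([462, 114, 0]) cube([2307, 108, 28]);
translate([462, 158, 28]) cube([2307, 20, 201]);
translate([462, 114, 229]) cube([2307, 108, 28]);


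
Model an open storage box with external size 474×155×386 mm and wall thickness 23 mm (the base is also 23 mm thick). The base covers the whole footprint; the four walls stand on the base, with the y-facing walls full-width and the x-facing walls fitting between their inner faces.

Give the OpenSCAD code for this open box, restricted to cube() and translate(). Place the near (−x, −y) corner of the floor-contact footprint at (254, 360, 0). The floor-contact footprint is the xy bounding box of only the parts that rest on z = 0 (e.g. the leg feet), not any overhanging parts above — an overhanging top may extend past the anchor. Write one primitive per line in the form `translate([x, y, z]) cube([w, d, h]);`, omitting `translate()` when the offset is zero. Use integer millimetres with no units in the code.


translate([254, 360, 0]) cube([474, 155, 23]);
translate([254, 360, 23]) cube([474, 23, 363]);
translate([254, 492, 23]) cube([474, 23, 363]);
translate([254, 383, 23]) cube([23, 109, 363]);
translate([705, 383, 23]) cube([23, 109, 363]);


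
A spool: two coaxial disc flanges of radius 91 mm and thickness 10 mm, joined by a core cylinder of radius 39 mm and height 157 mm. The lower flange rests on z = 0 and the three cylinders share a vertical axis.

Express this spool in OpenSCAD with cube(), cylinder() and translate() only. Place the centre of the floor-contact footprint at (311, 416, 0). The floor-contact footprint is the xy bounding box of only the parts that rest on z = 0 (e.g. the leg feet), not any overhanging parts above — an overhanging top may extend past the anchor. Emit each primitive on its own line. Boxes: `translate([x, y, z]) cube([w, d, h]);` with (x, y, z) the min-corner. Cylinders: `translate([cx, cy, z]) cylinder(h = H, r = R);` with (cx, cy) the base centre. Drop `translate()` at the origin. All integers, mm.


translate([311, 416, 0]) cylinder(h = 10, r = 91);
translate([311, 416, 10]) cylinder(h = 157, r = 39);
translate([311, 416, 167]) cylinder(h = 10, r = 91);


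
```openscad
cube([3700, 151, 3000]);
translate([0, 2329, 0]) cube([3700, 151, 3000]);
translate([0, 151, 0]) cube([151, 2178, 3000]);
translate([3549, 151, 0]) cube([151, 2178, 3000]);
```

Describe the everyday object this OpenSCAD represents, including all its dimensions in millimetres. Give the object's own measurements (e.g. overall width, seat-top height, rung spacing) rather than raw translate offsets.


The wall frame of a small rectangular building: four walls, each 3000 mm tall and 151 mm thick, enclosing a footprint 3700 mm (x) by 2480 mm (y) outside-to-outside, with no floor or roof. The front and back walls (the −y and +y sides) span the full width; the two side walls fit between them.


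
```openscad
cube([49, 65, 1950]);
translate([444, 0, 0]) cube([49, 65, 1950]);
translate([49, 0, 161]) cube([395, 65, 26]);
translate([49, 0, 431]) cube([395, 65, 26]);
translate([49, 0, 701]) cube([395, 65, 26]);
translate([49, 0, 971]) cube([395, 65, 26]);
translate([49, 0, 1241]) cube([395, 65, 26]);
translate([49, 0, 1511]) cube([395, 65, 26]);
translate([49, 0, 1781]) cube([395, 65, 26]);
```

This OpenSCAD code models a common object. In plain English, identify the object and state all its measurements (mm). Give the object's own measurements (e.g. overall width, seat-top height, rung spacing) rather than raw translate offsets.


A straight ladder. Two 49×65 mm vertical rails, 1950 mm tall, stand 493 mm apart (outside-to-outside) with their front faces coplanar on the −y side. 7 rungs, each 65 mm deep and 26 mm tall, span between the inner faces of the rails, front faces flush with the rails. The lowest rung's underside is at z = 161 mm and rungs are spaced 270 mm apart (underside to underside).


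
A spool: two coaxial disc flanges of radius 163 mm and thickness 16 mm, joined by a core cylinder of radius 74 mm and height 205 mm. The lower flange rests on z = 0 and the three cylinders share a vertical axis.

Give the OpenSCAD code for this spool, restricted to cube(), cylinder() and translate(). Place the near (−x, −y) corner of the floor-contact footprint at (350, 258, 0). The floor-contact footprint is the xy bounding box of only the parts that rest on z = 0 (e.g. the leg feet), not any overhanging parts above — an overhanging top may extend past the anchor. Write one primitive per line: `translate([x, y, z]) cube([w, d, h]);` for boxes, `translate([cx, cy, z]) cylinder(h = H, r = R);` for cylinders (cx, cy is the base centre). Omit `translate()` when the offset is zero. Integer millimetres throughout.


translate([513, 421, 0]) cylinder(h = 16, r = 163);
translate([513, 421, 16]) cylinder(h = 205, r = 74);
translate([513, 421, 221]) cylinder(h = 16, r = 163);


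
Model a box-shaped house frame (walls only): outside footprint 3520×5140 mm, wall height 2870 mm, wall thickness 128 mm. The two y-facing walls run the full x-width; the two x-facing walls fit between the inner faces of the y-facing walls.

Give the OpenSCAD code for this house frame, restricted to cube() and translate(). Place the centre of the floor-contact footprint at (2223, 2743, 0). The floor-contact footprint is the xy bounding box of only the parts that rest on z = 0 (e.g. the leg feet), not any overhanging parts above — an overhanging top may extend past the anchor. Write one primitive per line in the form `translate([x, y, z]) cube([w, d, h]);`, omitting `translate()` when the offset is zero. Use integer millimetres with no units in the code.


translate([463, 173, 0]) cube([3520, 128, 2870]);
translate([463, 5185, 0]) cube([3520, 128, 2870]);
translate([463, 301, 0]) cube([128, 4884, 2870]);
translate([3855, 301, 0]) cube([128, 4884, 2870]);


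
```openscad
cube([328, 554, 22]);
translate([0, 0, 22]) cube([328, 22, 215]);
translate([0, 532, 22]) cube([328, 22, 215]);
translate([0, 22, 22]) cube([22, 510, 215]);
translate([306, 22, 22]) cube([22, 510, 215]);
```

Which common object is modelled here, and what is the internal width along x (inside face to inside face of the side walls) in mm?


An open box. The internal width is 284 mm.

A 328×554 base slab with four walls standing on it — an open box. The base is 328 mm wide and the walls are 22 mm thick, so the internal width is 328 − 2 × 22 = 284 mm.


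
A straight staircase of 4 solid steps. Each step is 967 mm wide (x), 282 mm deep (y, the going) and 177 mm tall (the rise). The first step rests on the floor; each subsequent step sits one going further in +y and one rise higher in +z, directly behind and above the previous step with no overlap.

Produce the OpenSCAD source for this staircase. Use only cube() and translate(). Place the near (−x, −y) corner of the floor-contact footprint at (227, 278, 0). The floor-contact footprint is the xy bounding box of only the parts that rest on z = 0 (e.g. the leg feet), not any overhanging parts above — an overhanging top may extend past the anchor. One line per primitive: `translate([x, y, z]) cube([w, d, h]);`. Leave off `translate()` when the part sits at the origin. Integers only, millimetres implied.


translate([227, 278, 0]) cube([967, 282, 177]);
translate([227, 560, 177]) cube([967, 282, 177]);
translate([227, 842, 354]) cube([967, 282, 177]);
translate([227, 1124, 531]) cube([967, 282, 177]);


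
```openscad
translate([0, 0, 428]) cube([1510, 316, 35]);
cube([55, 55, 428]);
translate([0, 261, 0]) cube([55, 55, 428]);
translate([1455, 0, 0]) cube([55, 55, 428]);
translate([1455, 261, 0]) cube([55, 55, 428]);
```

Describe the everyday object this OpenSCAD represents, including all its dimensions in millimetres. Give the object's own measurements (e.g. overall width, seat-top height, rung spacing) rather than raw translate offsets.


A bench: a 1510×316 mm seat slab, 35 mm thick, top at z = 463 mm, on four 55×55 mm square legs flush with the seat corners and standing on z = 0.


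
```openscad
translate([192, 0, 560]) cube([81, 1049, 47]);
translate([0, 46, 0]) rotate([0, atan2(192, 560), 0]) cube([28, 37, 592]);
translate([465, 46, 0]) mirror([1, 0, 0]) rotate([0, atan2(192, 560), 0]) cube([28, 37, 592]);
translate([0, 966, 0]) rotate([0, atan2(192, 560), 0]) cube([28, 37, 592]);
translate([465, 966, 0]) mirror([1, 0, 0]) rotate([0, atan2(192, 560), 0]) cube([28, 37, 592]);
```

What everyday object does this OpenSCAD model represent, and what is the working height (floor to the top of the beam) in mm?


A sawhorse. The overall height is 607 mm.

A beam across two mirrored pairs of raked legs — a sawhorse. The beam's underside is at z = 560 (matching the legs' vertical rise in atan2(192, 560)) and the beam is 47 mm tall, so its top is at 560 + 47 = 607 mm. The raked legs top out at the beam's underside, so that is the highest point.


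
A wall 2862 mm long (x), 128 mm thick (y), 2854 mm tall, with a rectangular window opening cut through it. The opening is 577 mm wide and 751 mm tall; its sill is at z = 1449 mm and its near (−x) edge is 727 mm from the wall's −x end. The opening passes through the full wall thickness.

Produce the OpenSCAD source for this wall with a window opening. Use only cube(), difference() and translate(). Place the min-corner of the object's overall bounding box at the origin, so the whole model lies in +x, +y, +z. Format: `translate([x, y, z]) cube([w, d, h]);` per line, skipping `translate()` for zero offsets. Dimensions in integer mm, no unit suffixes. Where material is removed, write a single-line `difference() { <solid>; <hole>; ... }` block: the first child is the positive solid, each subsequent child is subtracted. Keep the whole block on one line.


difference() { cube([2862, 128, 2854]); translate([727, 0, 1449]) cube([577, 128, 751]); }


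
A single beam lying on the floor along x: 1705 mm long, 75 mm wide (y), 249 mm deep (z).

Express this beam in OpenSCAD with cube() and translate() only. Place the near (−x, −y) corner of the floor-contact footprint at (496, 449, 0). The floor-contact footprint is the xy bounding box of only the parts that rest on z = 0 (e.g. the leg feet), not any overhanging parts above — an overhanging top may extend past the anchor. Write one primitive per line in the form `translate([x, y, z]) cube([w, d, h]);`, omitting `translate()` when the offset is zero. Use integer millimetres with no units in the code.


translate([496, 449, 0]) cube([1705, 75, 249]);


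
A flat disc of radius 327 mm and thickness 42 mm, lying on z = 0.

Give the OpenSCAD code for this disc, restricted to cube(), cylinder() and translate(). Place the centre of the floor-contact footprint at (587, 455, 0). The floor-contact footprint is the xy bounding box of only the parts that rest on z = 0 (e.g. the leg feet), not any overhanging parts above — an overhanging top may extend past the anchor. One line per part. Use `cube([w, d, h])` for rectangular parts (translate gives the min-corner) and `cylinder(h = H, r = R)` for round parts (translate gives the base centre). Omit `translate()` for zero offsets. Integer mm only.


translate([587, 455, 0]) cylinder(h = 42, r = 327);


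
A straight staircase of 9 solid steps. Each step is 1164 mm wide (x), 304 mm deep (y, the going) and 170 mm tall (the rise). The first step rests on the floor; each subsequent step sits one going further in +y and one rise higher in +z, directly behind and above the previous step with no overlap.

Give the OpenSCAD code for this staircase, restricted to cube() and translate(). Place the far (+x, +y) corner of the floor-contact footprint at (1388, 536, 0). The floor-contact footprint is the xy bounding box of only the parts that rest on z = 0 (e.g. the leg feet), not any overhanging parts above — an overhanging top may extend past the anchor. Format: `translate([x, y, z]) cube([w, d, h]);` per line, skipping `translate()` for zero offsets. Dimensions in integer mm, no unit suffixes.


translate([224, 232, 0]) cube([1164, 304, 170]);
translate([224, 536, 170]) cube([1164, 304, 170]);
translate([224, 840, 340]) cube([1164, 304, 170]);
translate([224, 1144, 510]) cube([1164, 304, 170]);
translate([224, 1448, 680]) cube([1164, 304, 170]);
translate([224, 1752, 850]) cube([1164, 304, 170]);
translate([224, 2056, 1020]) cube([1164, 304, 170]);
translate([224, 2360, 1190]) cube([1164, 304, 170]);
translate([224, 2664, 1360]) cube([1164, 304, 170]);


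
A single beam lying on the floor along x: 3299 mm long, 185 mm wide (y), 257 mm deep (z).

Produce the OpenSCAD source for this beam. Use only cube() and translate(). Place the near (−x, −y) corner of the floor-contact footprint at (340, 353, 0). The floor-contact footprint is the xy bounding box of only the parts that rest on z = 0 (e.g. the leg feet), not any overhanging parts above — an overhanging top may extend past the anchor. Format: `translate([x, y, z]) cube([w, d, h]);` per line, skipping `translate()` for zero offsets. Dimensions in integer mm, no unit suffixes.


translate([340, 353, 0]) cube([3299, 185, 257]);


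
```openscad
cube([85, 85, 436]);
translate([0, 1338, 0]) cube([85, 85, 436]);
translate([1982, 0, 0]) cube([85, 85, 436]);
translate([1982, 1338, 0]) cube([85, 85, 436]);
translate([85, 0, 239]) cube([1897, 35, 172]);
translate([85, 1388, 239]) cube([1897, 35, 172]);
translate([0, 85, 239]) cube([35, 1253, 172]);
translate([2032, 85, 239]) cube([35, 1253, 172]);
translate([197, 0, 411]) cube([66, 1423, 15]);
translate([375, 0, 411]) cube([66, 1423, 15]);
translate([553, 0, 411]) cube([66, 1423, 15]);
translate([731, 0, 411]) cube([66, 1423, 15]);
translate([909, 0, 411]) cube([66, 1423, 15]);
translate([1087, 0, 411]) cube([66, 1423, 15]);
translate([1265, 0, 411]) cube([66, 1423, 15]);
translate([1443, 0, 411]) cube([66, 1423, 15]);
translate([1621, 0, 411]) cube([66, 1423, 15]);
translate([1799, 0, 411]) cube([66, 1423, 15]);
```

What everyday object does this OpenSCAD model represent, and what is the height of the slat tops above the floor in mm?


A bed frame. The slat-top height is 426 mm.

Four posts, four rails, and a row of slats — a bed frame. Slats sit on the rails at z = 239 + 172 = 411; with slat thickness 15, the top is 426 mm.
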